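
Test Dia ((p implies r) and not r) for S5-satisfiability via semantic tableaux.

Yes, satisfiable

1. Dia ((p implies r) and not r), u
2. (p implies r) and not r, v   [Dia-rule on 1: fresh world v, uRv]
3. p implies r, v   [and-rule on 2]
4. not r, v   [and-rule on 2]
5. not p, v   [implies-rule on 3 (branches; this branch)]
Accessibility: uRu, uRv, vRu, vRv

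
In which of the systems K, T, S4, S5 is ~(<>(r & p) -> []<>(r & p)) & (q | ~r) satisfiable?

K, T, S4

S5-tableau for the formula:
1. ~(<>(r & p) -> []<>(r & p)) & (q | ~r), u
2. ~(<>(r & p) -> []<>(r & p)), u
3. q | ~r, u
4. <>(r & p), u
5. ~[]<>(r & p), u
6. ~r, u
7. r & p, v
8. r, v
9. p, v
10. ~<>(r & p), w
11. ~(r & p), u
12. ~(r & p), v
13. ~(r & p), w
14. ~p, u
15. ~p, v
Accessibility: uRu, uRv, uRw, vRu, vRv, vRw, wRu, wRv, wRw
Branch closes: p and ~p both at v.
Every branch closes (one shown): unsatisfiable in S5.
S4-tableau for the formula:
1. ~(<>(r & p) -> []<>(r & p)) & (q | ~r), u
2. ~(<>(r & p) -> []<>(r & p)), u
3. q | ~r, u
4. <>(r & p), u
5. ~[]<>(r & p), u
6. ~r, u
7. r & p, v
8. r, v
9. p, v
10. ~<>(r & p), w
11. ~(r & p), w
12. ~p, w
Accessibility: uRu, uRv, uRw, vRv, wRw
Complete open branch: satisfiable in S4, hence also in K, T (this S4-model is also a K-model and a T-model).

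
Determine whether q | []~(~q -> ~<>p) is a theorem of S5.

Not valid

Tableau for the negation ~(q | []~(~q -> ~<>p)):
1. ~(q | []~(~q -> ~<>p)), w0
2. ~q, w0
3. ~[]~(~q -> ~<>p), w0
4. ~q -> ~<>p, w1
5. ~<>p, w1
6. ~p, w0
7. ~p, w1
Accessibility: w0Rw0, w0Rw1, w1Rw0, w1Rw1
The negation has an open branch (countermodel exists).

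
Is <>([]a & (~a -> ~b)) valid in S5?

Tableau for the negation ~<>([]a & (~a -> ~b)):
1. ~<>([]a & (~a -> ~b)), u
2. ~([]a & (~a -> ~b)), u
3. ~(~a -> ~b), u
4. ~a, u
5. b, u
Accessibility: uRu
The negation has an open branch (countermodel exists).

No, not valid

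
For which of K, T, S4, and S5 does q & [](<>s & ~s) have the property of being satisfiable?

K-tableau for the formula:
1. q & [](<>s & ~s), 0
2. q, 0   [&-rule on 1]
3. [](<>s & ~s), 0   [&-rule on 1]
Complete open branch: satisfiable in K.
T-tableau for the formula:
1. q & [](<>s & ~s), 0
2. q, 0   [&-rule on 1]
3. [](<>s & ~s), 0   [&-rule on 1]
4. <>s & ~s, 0   [[]-rule on 3 via 0R0]
5. <>s, 0   [&-rule on 4]
6. ~s, 0   [&-rule on 4]
7. s, 1   [<>-rule on 5: fresh world 1, 0R1]
8. <>s & ~s, 1   [[]-rule on 3 via 0R1]
9. <>s, 1   [&-rule on 8]
10. ~s, 1   [&-rule on 8]
Accessibility: 0R0, 0R1, 1R1
Branch closes: s and ~s both at 1.
Every branch closes (one shown): unsatisfiable in T, hence also in S4, S5 (every S4/S5-frame is a T-frame).

K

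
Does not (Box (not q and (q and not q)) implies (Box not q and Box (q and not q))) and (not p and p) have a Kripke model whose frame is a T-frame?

No, unsatisfiable

1. not (Box (not q and (q and not q)) implies (Box not q and Box (q and not q))) and (not p and p), u
2. not (Box (not q and (q and not q)) implies (Box not q and Box (q and not q))), u
3. not p and p, u
4. Box (not q and (q and not q)), u
5. not (Box not q and Box (q and not q)), u
6. not p, u
7. p, u
Accessibility: uRu
Branch closes: p and not p both at u.
(One branch shown.) All branches close.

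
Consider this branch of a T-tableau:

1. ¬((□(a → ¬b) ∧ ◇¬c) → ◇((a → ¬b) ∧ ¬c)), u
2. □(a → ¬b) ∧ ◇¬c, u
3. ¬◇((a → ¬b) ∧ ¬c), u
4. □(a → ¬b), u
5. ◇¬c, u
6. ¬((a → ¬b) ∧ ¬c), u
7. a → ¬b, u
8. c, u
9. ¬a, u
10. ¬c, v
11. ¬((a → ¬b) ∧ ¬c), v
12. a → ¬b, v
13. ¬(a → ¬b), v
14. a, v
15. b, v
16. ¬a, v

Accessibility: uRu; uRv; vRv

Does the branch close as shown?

Closed

Both a and ¬a appear at v.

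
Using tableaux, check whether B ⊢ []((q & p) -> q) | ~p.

Tableau for the negation ~([]((q & p) -> q) | ~p):
1. ~([]((q & p) -> q) | ~p), u
2. ~[]((q & p) -> q), u
3. p, u
4. ~((q & p) -> q), v
5. q & p, v
6. ~q, v
7. q, v
8. p, v
Accessibility: uRu, uRv, vRu, vRv
Branch closes: q and ~q both at v.
All branches of the negation close; one closing branch shown above.

Valid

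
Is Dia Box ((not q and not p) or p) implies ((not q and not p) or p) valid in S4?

Tableau for the negation not (Dia Box ((not q and not p) or p) implies ((not q and not p) or p)):
1. not (Dia Box ((not q and not p) or p) implies ((not q and not p) or p)), u
2. Dia Box ((not q and not p) or p), u
3. not ((not q and not p) or p), u
4. not (not q and not p), u
5. not p, u
6. q, u
7. Box ((not q and not p) or p), v
8. (not q and not p) or p, v
9. p, v
Accessibility: uRu, uRv, vRv
The negation has an open branch (countermodel exists).

Not valid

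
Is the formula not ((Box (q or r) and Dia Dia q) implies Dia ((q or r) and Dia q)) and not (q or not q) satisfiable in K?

Unsatisfiable

1. not ((Box (q or r) and Dia Dia q) implies Dia ((q or r) and Dia q)) and not (q or not q), u
2. not ((Box (q or r) and Dia Dia q) implies Dia ((q or r) and Dia q)), u
3. not (q or not q), u
4. Box (q or r) and Dia Dia q, u
5. not Dia ((q or r) and Dia q), u
6. not q, u
7. q, u
Branch closes: q and not q both at u.
(One branch shown.) All branches close.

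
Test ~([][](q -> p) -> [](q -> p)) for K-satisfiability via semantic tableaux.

1. ~([][](q -> p) -> [](q -> p)), u
2. [][](q -> p), u   [~->-rule on 1]
3. ~[](q -> p), u   [~->-rule on 1]
4. ~(q -> p), v   [~[]-rule on 3: fresh world v, uRv]
5. q, v   [~->-rule on 4]
6. ~p, v   [~->-rule on 4]
7. [](q -> p), v   [[]-rule on 2 via uRv]
Accessibility: uRv

Yes, satisfiable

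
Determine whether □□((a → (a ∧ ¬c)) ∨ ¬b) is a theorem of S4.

Tableau for the negation ¬□□((a → (a ∧ ¬c)) ∨ ¬b):
1. ¬□□((a → (a ∧ ¬c)) ∨ ¬b), w0
2. ¬□((a → (a ∧ ¬c)) ∨ ¬b), w1
3. ¬((a → (a ∧ ¬c)) ∨ ¬b), w2
4. ¬(a → (a ∧ ¬c)), w2
5. b, w2
6. a, w2
7. ¬(a ∧ ¬c), w2
8. c, w2
Accessibility: w0Rw0, w0Rw1, w0Rw2, w1Rw1, w1Rw2, w2Rw2
The negation has an open branch (countermodel exists).

Invalid (countermodel exists)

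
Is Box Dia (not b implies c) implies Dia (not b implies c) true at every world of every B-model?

Yes, valid

Tableau for the negation not (Box Dia (not b implies c) implies Dia (not b implies c)):
1. not (Box Dia (not b implies c) implies Dia (not b implies c)), w0
2. Box Dia (not b implies c), w0
3. not Dia (not b implies c), w0
4. Dia (not b implies c), w0
5. not (not b implies c), w0
6. not b, w0
7. not c, w0
8. not b implies c, w1
9. Dia (not b implies c), w1
10. not (not b implies c), w1
11. not b, w1
12. not c, w1
13. c, w1
Accessibility: w0Rw0, w0Rw1, w1Rw0, w1Rw1
Branch closes: c and not c both at w1.
Every branch of the negation's tableau closes; the branch above is one of them.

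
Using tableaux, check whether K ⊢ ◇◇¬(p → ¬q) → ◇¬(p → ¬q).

No, not valid

Tableau for the negation ¬(◇◇¬(p → ¬q) → ◇¬(p → ¬q)):
1. ¬(◇◇¬(p → ¬q) → ◇¬(p → ¬q)), 0
2. ◇◇¬(p → ¬q), 0
3. ¬◇¬(p → ¬q), 0
4. ◇¬(p → ¬q), 1
5. p → ¬q, 1
6. ¬q, 1
7. ¬(p → ¬q), 2
8. p, 2
9. q, 2
Accessibility: 0R1, 1R2
The negation has an open branch (countermodel exists).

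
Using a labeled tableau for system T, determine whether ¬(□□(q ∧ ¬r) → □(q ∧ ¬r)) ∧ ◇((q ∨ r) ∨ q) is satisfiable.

1. ¬(□□(q ∧ ¬r) → □(q ∧ ¬r)) ∧ ◇((q ∨ r) ∨ q), w0
2. ¬(□□(q ∧ ¬r) → □(q ∧ ¬r)), w0
3. ◇((q ∨ r) ∨ q), w0
4. □□(q ∧ ¬r), w0
5. ¬□(q ∧ ¬r), w0
6. □(q ∧ ¬r), w0
7. q ∧ ¬r, w0
8. q, w0
9. ¬r, w0
10. (q ∨ r) ∨ q, w1
11. □(q ∧ ¬r), w1
12. q ∧ ¬r, w1
13. q, w1
14. ¬r, w1
15. q ∨ r, w1
16. ¬(q ∧ ¬r), w2
17. □(q ∧ ¬r), w2
18. q ∧ ¬r, w2
19. q, w2
20. ¬r, w2
21. r, w2
Accessibility: w0Rw0, w0Rw1, w0Rw2, w1Rw1, w2Rw2
Branch closes: r and ¬r both at w2.
Every branch closes; the branch above is one of them.

Unsatisfiable (every branch closes)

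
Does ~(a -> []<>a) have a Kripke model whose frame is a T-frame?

Yes, satisfiable

1. ~(a -> []<>a), 0
2. a, 0
3. ~[]<>a, 0
4. ~<>a, 1
5. ~a, 1
Accessibility: 0R0, 0R1, 1R1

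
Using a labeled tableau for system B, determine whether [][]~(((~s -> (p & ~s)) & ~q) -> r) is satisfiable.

Satisfiable

1. [][]~(((~s -> (p & ~s)) & ~q) -> r), 0
2. []~(((~s -> (p & ~s)) & ~q) -> r), 0
3. ~(((~s -> (p & ~s)) & ~q) -> r), 0
4. (~s -> (p & ~s)) & ~q, 0
5. ~r, 0
6. ~s -> (p & ~s), 0
7. ~q, 0
8. p & ~s, 0
9. p, 0
10. ~s, 0
Accessibility: 0R0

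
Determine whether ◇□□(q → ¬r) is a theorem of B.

Invalid (countermodel exists)

Tableau for the negation ¬◇□□(q → ¬r):
1. ¬◇□□(q → ¬r), w0
2. ¬□□(q → ¬r), w0   [¬◇-rule on 1 via w0Rw0]
3. ¬□(q → ¬r), w1   [¬□-rule on 2: fresh world w1, w0Rw1]
4. ¬□□(q → ¬r), w1   [¬◇-rule on 1 via w0Rw1]
5. ¬(q → ¬r), w2   [¬□-rule on 3: fresh world w2, w1Rw2]
6. q, w2   [¬→-rule on 5]
7. r, w2   [¬→-rule on 5]
8. ¬□(q → ¬r), w3   [¬□-rule on 4: fresh world w3, w1Rw3]
9. ¬(q → ¬r), w4   [¬□-rule on 8: fresh world w4, w3Rw4]
10. q, w4   [¬→-rule on 9]
11. r, w4   [¬→-rule on 9]
Accessibility: w0Rw0, w0Rw1, w1Rw0, w1Rw1, w1Rw2, w1Rw3, w2Rw1, w2Rw2, w3Rw1, w3Rw3, w3Rw4, w4Rw3, w4Rw4
The negation has an open branch (countermodel exists).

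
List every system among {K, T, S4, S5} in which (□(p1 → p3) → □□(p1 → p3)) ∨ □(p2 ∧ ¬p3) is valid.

T-tableau for the negation ¬((□(p1 → p3) → □□(p1 → p3)) ∨ □(p2 ∧ ¬p3)):
1. ¬((□(p1 → p3) → □□(p1 → p3)) ∨ □(p2 ∧ ¬p3)), w0
2. ¬(□(p1 → p3) → □□(p1 → p3)), w0
3. ¬□(p2 ∧ ¬p3), w0
4. □(p1 → p3), w0
5. ¬□□(p1 → p3), w0
6. p1 → p3, w0
7. p3, w0
8. ¬(p2 ∧ ¬p3), w1
9. p1 → p3, w1
10. p3, w1
11. ¬□(p1 → p3), w2
12. p1 → p3, w2
13. p3, w2
14. ¬(p1 → p3), w3
15. p1, w3
16. ¬p3, w3
Accessibility: w0Rw0, w0Rw1, w0Rw2, w1Rw1, w2Rw2, w2Rw3, w3Rw3
Complete open branch: countermodel on a T-frame, so not valid in T, nor in K (the same frame is also a K-frame).
S4-tableau for the negation ¬((□(p1 → p3) → □□(p1 → p3)) ∨ □(p2 ∧ ¬p3)):
1. ¬((□(p1 → p3) → □□(p1 → p3)) ∨ □(p2 ∧ ¬p3)), w0
2. ¬(□(p1 → p3) → □□(p1 → p3)), w0
3. ¬□(p2 ∧ ¬p3), w0
4. □(p1 → p3), w0
5. ¬□□(p1 → p3), w0
6. p1 → p3, w0
7. p3, w0
8. ¬(p2 ∧ ¬p3), w1
9. p1 → p3, w1
10. p3, w1
11. ¬□(p1 → p3), w2
12. p1 → p3, w2
13. p3, w2
14. ¬(p1 → p3), w3
15. p1, w3
16. ¬p3, w3
17. p1 → p3, w3
18. p3, w3
Accessibility: w0Rw0, w0Rw1, w0Rw2, w0Rw3, w1Rw1, w2Rw2, w2Rw3, w3Rw3
Branch closes: p3 and ¬p3 both at w3.
Every branch closes (one shown): valid in S4, hence also in S5 (every theorem of S4 is a theorem of S5).

S4, S5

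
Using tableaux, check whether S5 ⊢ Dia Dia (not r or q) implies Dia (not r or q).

Tableau for the negation not (Dia Dia (not r or q) implies Dia (not r or q)):
1. not (Dia Dia (not r or q) implies Dia (not r or q)), 0
2. Dia Dia (not r or q), 0
3. not Dia (not r or q), 0
4. not (not r or q), 0
5. r, 0
6. not q, 0
7. Dia (not r or q), 1
8. not (not r or q), 1
9. r, 1
10. not q, 1
11. not r or q, 2
12. not (not r or q), 2
13. r, 2
14. not q, 2
15. q, 2
Accessibility: 0R0, 0R1, 0R2, 1R0, 1R1, 1R2, 2R0, 2R1, 2R2
Branch closes: q and not q both at 2.
All branches of the negation close; one closing branch shown above.

Yes, valid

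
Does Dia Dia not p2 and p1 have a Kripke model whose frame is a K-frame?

Satisfiable

1. Dia Dia not p2 and p1, 0
2. Dia Dia not p2, 0
3. p1, 0
4. Dia not p2, 1
5. not p2, 2
Accessibility: 0R1, 1R2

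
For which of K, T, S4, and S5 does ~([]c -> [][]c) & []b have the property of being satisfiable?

K, T

T-tableau for the formula:
1. ~([]c -> [][]c) & []b, w0
2. ~([]c -> [][]c), w0   [&-rule on 1]
3. []b, w0   [&-rule on 1]
4. []c, w0   [~->-rule on 2]
5. ~[][]c, w0   [~->-rule on 2]
6. b, w0   [[]-rule on 3 via w0Rw0]
7. c, w0   [[]-rule on 4 via w0Rw0]
8. ~[]c, w1   [~[]-rule on 5: fresh world w1, w0Rw1]
9. b, w1   [[]-rule on 3 via w0Rw1]
10. c, w1   [[]-rule on 4 via w0Rw1]
11. ~c, w2   [~[]-rule on 8: fresh world w2, w1Rw2]
Accessibility: w0Rw0, w0Rw1, w1Rw1, w1Rw2, w2Rw2
Complete open branch: satisfiable in T, hence also in K (this T-model is also a K-model).
S4-tableau for the formula:
1. ~([]c -> [][]c) & []b, w0
2. ~([]c -> [][]c), w0   [&-rule on 1]
3. []b, w0   [&-rule on 1]
4. []c, w0   [~->-rule on 2]
5. ~[][]c, w0   [~->-rule on 2]
6. b, w0   [[]-rule on 3 via w0Rw0]
7. c, w0   [[]-rule on 4 via w0Rw0]
8. ~[]c, w1   [~[]-rule on 5: fresh world w1, w0Rw1]
9. b, w1   [[]-rule on 3 via w0Rw1]
10. c, w1   [[]-rule on 4 via w0Rw1]
11. ~c, w2   [~[]-rule on 8: fresh world w2, w1Rw2]
12. b, w2   [[]-rule on 3 via w0Rw2]
13. c, w2   [[]-rule on 4 via w0Rw2]
Accessibility: w0Rw0, w0Rw1, w0Rw2, w1Rw1, w1Rw2, w2Rw2
Branch closes: c and ~c both at w2.
Every branch closes (one shown): unsatisfiable in S4, hence also in S5 (every S5-frame is an S4-frame).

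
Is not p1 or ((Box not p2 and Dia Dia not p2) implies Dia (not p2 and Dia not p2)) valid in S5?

Tableau for the negation not (not p1 or ((Box not p2 and Dia Dia not p2) implies Dia (not p2 and Dia not p2))):
1. not (not p1 or ((Box not p2 and Dia Dia not p2) implies Dia (not p2 and Dia not p2))), 0
2. p1, 0
3. not ((Box not p2 and Dia Dia not p2) implies Dia (not p2 and Dia not p2)), 0
4. Box not p2 and Dia Dia not p2, 0
5. not Dia (not p2 and Dia not p2), 0
6. Box not p2, 0
7. Dia Dia not p2, 0
8. not (not p2 and Dia not p2), 0
9. not p2, 0
10. not Dia not p2, 0
11. p2, 0
Accessibility: 0R0
Branch closes: p2 and not p2 both at 0.
All branches of the negation close; one closing branch shown above.

Valid in S5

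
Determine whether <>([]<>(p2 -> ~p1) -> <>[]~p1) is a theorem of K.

Invalid (countermodel exists)

Tableau for the negation ~<>([]<>(p2 -> ~p1) -> <>[]~p1):
1. ~<>([]<>(p2 -> ~p1) -> <>[]~p1), 0
The negation has an open branch (countermodel exists).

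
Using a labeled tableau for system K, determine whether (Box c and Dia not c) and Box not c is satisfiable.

1. (Box c and Dia not c) and Box not c, w0
2. Box c and Dia not c, w0
3. Box not c, w0
4. Box c, w0
5. Dia not c, w0
6. not c, w1
7. c, w1
Accessibility: w0Rw1
Branch closes: c and not c both at w1.
All branches of the tableau close; one closing branch shown above.

No, unsatisfiable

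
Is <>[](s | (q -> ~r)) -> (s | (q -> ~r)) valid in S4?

Tableau for the negation ~(<>[](s | (q -> ~r)) -> (s | (q -> ~r))):
1. ~(<>[](s | (q -> ~r)) -> (s | (q -> ~r))), u
2. <>[](s | (q -> ~r)), u
3. ~(s | (q -> ~r)), u
4. ~s, u
5. ~(q -> ~r), u
6. q, u
7. r, u
8. [](s | (q -> ~r)), v
9. s | (q -> ~r), v
10. q -> ~r, v
11. ~r, v
Accessibility: uRu, uRv, vRv
The negation has an open branch (countermodel exists).

No, not valid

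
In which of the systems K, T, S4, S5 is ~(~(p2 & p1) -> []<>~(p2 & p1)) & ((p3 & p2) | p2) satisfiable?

K, T, S4

S5-tableau for the formula:
1. ~(~(p2 & p1) -> []<>~(p2 & p1)) & ((p3 & p2) | p2), 0
2. ~(~(p2 & p1) -> []<>~(p2 & p1)), 0
3. (p3 & p2) | p2, 0
4. ~(p2 & p1), 0
5. ~[]<>~(p2 & p1), 0
6. p3 & p2, 0
7. p3, 0
8. p2, 0
9. ~p1, 0
10. ~<>~(p2 & p1), 1
11. p2 & p1, 0
12. p1, 0
Accessibility: 0R0, 0R1, 1R0, 1R1
Branch closes: p1 and ~p1 both at 0.
Every branch closes (one shown): unsatisfiable in S5.
S4-tableau for the formula:
1. ~(~(p2 & p1) -> []<>~(p2 & p1)) & ((p3 & p2) | p2), 0
2. ~(~(p2 & p1) -> []<>~(p2 & p1)), 0
3. (p3 & p2) | p2, 0
4. ~(p2 & p1), 0
5. ~[]<>~(p2 & p1), 0
6. p2, 0
7. ~p1, 0
8. ~<>~(p2 & p1), 1
9. p2 & p1, 1
10. p2, 1
11. p1, 1
Accessibility: 0R0, 0R1, 1R1
Complete open branch: satisfiable in S4, hence also in K, T (this S4-model is also a K-model and a T-model).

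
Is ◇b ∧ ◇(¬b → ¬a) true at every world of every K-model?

Tableau for the negation ¬(◇b ∧ ◇(¬b → ¬a)):
1. ¬(◇b ∧ ◇(¬b → ¬a)), u
2. ¬◇(¬b → ¬a), u
The negation has an open branch (countermodel exists).

Not valid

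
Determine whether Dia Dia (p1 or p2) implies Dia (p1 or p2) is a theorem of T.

No, not valid

Tableau for the negation not (Dia Dia (p1 or p2) implies Dia (p1 or p2)):
1. not (Dia Dia (p1 or p2) implies Dia (p1 or p2)), w0
2. Dia Dia (p1 or p2), w0
3. not Dia (p1 or p2), w0
4. not (p1 or p2), w0
5. not p1, w0
6. not p2, w0
7. Dia (p1 or p2), w1
8. not (p1 or p2), w1
9. not p1, w1
10. not p2, w1
11. p1 or p2, w2
12. p2, w2
Accessibility: w0Rw0, w0Rw1, w1Rw1, w1Rw2, w2Rw2
The negation has an open branch (countermodel exists).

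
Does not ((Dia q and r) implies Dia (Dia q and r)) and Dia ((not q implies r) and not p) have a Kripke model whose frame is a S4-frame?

No, unsatisfiable

1. not ((Dia q and r) implies Dia (Dia q and r)) and Dia ((not q implies r) and not p), u
2. not ((Dia q and r) implies Dia (Dia q and r)), u
3. Dia ((not q implies r) and not p), u
4. Dia q and r, u
5. not Dia (Dia q and r), u
6. Dia q, u
7. r, u
8. not (Dia q and r), u
9. not Dia q, u
10. not q, u
11. (not q implies r) and not p, v
12. not q implies r, v
13. not p, v
14. not (Dia q and r), v
15. not q, v
16. r, v
17. not Dia q, v
18. q, w
19. not (Dia q and r), w
20. not q, w
Accessibility: uRu, uRv, uRw, vRv, wRw
Branch closes: q and not q both at w.
(One branch shown.) All branches close.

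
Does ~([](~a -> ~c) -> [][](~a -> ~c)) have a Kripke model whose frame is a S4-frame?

Unsatisfiable (every branch closes)

1. ~([](~a -> ~c) -> [][](~a -> ~c)), u
2. [](~a -> ~c), u   [~->-rule on 1]
3. ~[][](~a -> ~c), u   [~->-rule on 1]
4. ~a -> ~c, u   [[]-rule on 2 via uRu]
5. ~c, u   [->-rule on 4 (branches; this branch)]
6. ~[](~a -> ~c), v   [~[]-rule on 3: fresh world v, uRv]
7. ~a -> ~c, v   [[]-rule on 2 via uRv]
8. ~c, v   [->-rule on 7 (branches; this branch)]
9. ~(~a -> ~c), w   [~[]-rule on 6: fresh world w, vRw]
10. ~a, w   [~->-rule on 9]
11. c, w   [~->-rule on 9]
12. ~a -> ~c, w   [[]-rule on 2 via uRw]
13. ~c, w   [->-rule on 12 (branches; this branch)]
Accessibility: uRu, uRv, uRw, vRv, vRw, wRw
Branch closes: c and ~c both at w.
Every branch closes; the branch above is one of them.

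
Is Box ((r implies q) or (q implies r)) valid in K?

Yes, valid

Tableau for the negation not Box ((r implies q) or (q implies r)):
1. not Box ((r implies q) or (q implies r)), u
2. not ((r implies q) or (q implies r)), v
3. not (r implies q), v
4. not (q implies r), v
5. r, v
6. not q, v
7. q, v
8. not r, v
Accessibility: uRv
Branch closes: q and not q both at v.
All branches of the negation close; one closing branch shown above.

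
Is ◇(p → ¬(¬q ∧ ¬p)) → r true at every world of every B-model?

Invalid (countermodel exists)

Tableau for the negation ¬(◇(p → ¬(¬q ∧ ¬p)) → r):
1. ¬(◇(p → ¬(¬q ∧ ¬p)) → r), u
2. ◇(p → ¬(¬q ∧ ¬p)), u   [¬→-rule on 1]
3. ¬r, u   [¬→-rule on 1]
4. p → ¬(¬q ∧ ¬p), v   [◇-rule on 2: fresh world v, uRv]
5. ¬(¬q ∧ ¬p), v   [→-rule on 4 (branches; this branch)]
6. p, v   [¬∧-rule on 5 (branches; this branch)]
Accessibility: uRu, uRv, vRu, vRv
The negation has an open branch (countermodel exists).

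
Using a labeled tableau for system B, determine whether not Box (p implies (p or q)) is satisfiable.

1. not Box (p implies (p or q)), u
2. not (p implies (p or q)), v
3. p, v
4. not (p or q), v
5. not p, v
6. not q, v
Accessibility: uRu, uRv, vRu, vRv
Branch closes: p and not p both at v.
(One branch shown.) All branches close.

Unsatisfiable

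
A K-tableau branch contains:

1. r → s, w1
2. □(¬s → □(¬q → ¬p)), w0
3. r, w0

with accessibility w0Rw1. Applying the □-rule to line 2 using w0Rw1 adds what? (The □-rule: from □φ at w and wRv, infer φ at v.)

¬s → □(¬q → ¬p), w1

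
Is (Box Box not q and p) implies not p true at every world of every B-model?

Tableau for the negation not ((Box Box not q and p) implies not p):
1. not ((Box Box not q and p) implies not p), 0
2. Box Box not q and p, 0
3. p, 0
4. Box Box not q, 0
5. Box not q, 0
6. not q, 0
Accessibility: 0R0
The negation has an open branch (countermodel exists).

No, not valid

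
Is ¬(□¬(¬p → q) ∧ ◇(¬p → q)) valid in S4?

Tableau for the negation □¬(¬p → q) ∧ ◇(¬p → q):
1. □¬(¬p → q) ∧ ◇(¬p → q), 0
2. □¬(¬p → q), 0   [∧-rule on 1]
3. ◇(¬p → q), 0   [∧-rule on 1]
4. ¬(¬p → q), 0   [□-rule on 2 via 0R0]
5. ¬p, 0   [¬→-rule on 4]
6. ¬q, 0   [¬→-rule on 4]
7. ¬p → q, 1   [◇-rule on 3: fresh world 1, 0R1]
8. ¬(¬p → q), 1   [□-rule on 2 via 0R1]
9. ¬p, 1   [¬→-rule on 8]
10. ¬q, 1   [¬→-rule on 8]
11. q, 1   [→-rule on 7 (branches; this branch)]
Accessibility: 0R0, 0R1, 1R1
Branch closes: q and ¬q both at 1.
All branches of the negation close; one closing branch shown above.

Valid in S4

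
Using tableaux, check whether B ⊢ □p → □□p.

Not valid

Tableau for the negation ¬(□p → □□p):
1. ¬(□p → □□p), 0
2. □p, 0
3. ¬□□p, 0
4. p, 0
5. ¬□p, 1
6. p, 1
7. ¬p, 2
Accessibility: 0R0, 0R1, 1R0, 1R1, 1R2, 2R1, 2R2
The negation has an open branch (countermodel exists).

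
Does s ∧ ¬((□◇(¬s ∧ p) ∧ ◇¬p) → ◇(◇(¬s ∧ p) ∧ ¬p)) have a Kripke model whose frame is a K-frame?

Unsatisfiable (every branch closes)

1. s ∧ ¬((□◇(¬s ∧ p) ∧ ◇¬p) → ◇(◇(¬s ∧ p) ∧ ¬p)), w0
2. s, w0   [∧-rule on 1]
3. ¬((□◇(¬s ∧ p) ∧ ◇¬p) → ◇(◇(¬s ∧ p) ∧ ¬p)), w0   [∧-rule on 1]
4. □◇(¬s ∧ p) ∧ ◇¬p, w0   [¬→-rule on 3]
5. ¬◇(◇(¬s ∧ p) ∧ ¬p), w0   [¬→-rule on 3]
6. □◇(¬s ∧ p), w0   [∧-rule on 4]
7. ◇¬p, w0   [∧-rule on 4]
8. ¬p, w1   [◇-rule on 7: fresh world w1, w0Rw1]
9. ¬(◇(¬s ∧ p) ∧ ¬p), w1   [¬◇-rule on 5 via w0Rw1]
10. ◇(¬s ∧ p), w1   [□-rule on 6 via w0Rw1]
11. ¬◇(¬s ∧ p), w1   [¬∧-rule on 9 (branches; this branch)]
12. ¬s ∧ p, w2   [◇-rule on 10: fresh world w2, w1Rw2]
13. ¬s, w2   [∧-rule on 12]
14. p, w2   [∧-rule on 12]
15. ¬(¬s ∧ p), w2   [¬◇-rule on 11 via w1Rw2]
16. ¬p, w2   [¬∧-rule on 15 (branches; this branch)]
Accessibility: w0Rw1, w1Rw2
Branch closes: p and ¬p both at w2.
Every branch closes; the branch above is one of them.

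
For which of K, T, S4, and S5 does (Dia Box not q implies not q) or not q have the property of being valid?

S5-tableau for the negation not ((Dia Box not q implies not q) or not q):
1. not ((Dia Box not q implies not q) or not q), 0
2. not (Dia Box not q implies not q), 0   [neg-or-rule on 1]
3. q, 0   [neg-or-rule on 1]
4. Dia Box not q, 0   [neg-implies-rule on 2]
5. Box not q, 1   [Dia-rule on 4: fresh world 1, 0R1]
6. not q, 0   [Box-rule on 5 via 1R0]
Accessibility: 0R0, 0R1, 1R0, 1R1
Branch closes: q and not q both at 0.
Every branch closes (one shown): valid in S5.
S4-tableau for the negation not ((Dia Box not q implies not q) or not q):
1. not ((Dia Box not q implies not q) or not q), 0
2. not (Dia Box not q implies not q), 0   [neg-or-rule on 1]
3. q, 0   [neg-or-rule on 1]
4. Dia Box not q, 0   [neg-implies-rule on 2]
5. Box not q, 1   [Dia-rule on 4: fresh world 1, 0R1]
6. not q, 1   [Box-rule on 5 via 1R1]
Accessibility: 0R0, 0R1, 1R1
Complete open branch: countermodel on an S4-frame, so not valid in S4, nor in K, T (the same frame is also a K-frame and a T-frame).

S5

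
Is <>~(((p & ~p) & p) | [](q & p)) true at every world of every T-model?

Tableau for the negation ~<>~(((p & ~p) & p) | [](q & p)):
1. ~<>~(((p & ~p) & p) | [](q & p)), u
2. ((p & ~p) & p) | [](q & p), u
3. [](q & p), u
4. q & p, u
5. q, u
6. p, u
Accessibility: uRu
The negation has an open branch (countermodel exists).

Not valid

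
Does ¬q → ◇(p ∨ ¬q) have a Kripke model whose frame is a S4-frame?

Satisfiable (open branch found)

1. ¬q → ◇(p ∨ ¬q), u
2. ◇(p ∨ ¬q), u
3. p ∨ ¬q, v
4. ¬q, v
Accessibility: uRu, uRv, vRv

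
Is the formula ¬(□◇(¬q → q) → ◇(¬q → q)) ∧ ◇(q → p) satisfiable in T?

1. ¬(□◇(¬q → q) → ◇(¬q → q)) ∧ ◇(q → p), w0
2. ¬(□◇(¬q → q) → ◇(¬q → q)), w0
3. ◇(q → p), w0
4. □◇(¬q → q), w0
5. ¬◇(¬q → q), w0
6. ◇(¬q → q), w0
7. ¬(¬q → q), w0
8. ¬q, w0
9. q → p, w1
10. ◇(¬q → q), w1
11. ¬(¬q → q), w1
12. ¬q, w1
13. p, w1
14. ¬q → q, w2
15. ◇(¬q → q), w2
16. ¬(¬q → q), w2
17. ¬q, w2
18. q, w2
Accessibility: w0Rw0, w0Rw1, w0Rw2, w1Rw1, w2Rw2
Branch closes: q and ¬q both at w2.
Every branch closes; the branch above is one of them.

Unsatisfiable (every branch closes)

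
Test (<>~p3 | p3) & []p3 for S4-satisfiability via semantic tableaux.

Satisfiable (open branch found)

1. (<>~p3 | p3) & []p3, w0
2. <>~p3 | p3, w0   [&-rule on 1]
3. []p3, w0   [&-rule on 1]
4. p3, w0   [[]-rule on 3 via w0Rw0]
Accessibility: w0Rw0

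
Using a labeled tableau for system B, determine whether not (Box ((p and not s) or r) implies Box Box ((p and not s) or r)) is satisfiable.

1. not (Box ((p and not s) or r) implies Box Box ((p and not s) or r)), u
2. Box ((p and not s) or r), u
3. not Box Box ((p and not s) or r), u
4. (p and not s) or r, u
5. r, u
6. not Box ((p and not s) or r), v
7. (p and not s) or r, v
8. r, v
9. not ((p and not s) or r), w
10. not (p and not s), w
11. not r, w
12. s, w
Accessibility: uRu, uRv, vRu, vRv, vRw, wRv, wRw

Satisfiable (open branch found)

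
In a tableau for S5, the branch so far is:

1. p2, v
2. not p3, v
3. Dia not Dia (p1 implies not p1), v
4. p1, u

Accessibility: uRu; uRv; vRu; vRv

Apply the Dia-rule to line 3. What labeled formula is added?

a fresh world w with vRw, and not Dia (p1 implies not p1) at w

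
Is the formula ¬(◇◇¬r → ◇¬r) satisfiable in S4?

1. ¬(◇◇¬r → ◇¬r), 0
2. ◇◇¬r, 0
3. ¬◇¬r, 0
4. r, 0
5. ◇¬r, 1
6. r, 1
7. ¬r, 2
8. r, 2
Accessibility: 0R0, 0R1, 0R2, 1R1, 1R2, 2R2
Branch closes: r and ¬r both at 2.
(One branch shown.) All branches close.

Unsatisfiable (every branch closes)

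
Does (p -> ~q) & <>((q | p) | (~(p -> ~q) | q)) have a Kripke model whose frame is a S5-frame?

1. (p -> ~q) & <>((q | p) | (~(p -> ~q) | q)), 0
2. p -> ~q, 0
3. <>((q | p) | (~(p -> ~q) | q)), 0
4. ~q, 0
5. (q | p) | (~(p -> ~q) | q), 1
6. ~(p -> ~q) | q, 1
7. q, 1
Accessibility: 0R0, 0R1, 1R0, 1R1

Satisfiable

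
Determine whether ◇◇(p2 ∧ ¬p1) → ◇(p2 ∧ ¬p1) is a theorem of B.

Tableau for the negation ¬(◇◇(p2 ∧ ¬p1) → ◇(p2 ∧ ¬p1)):
1. ¬(◇◇(p2 ∧ ¬p1) → ◇(p2 ∧ ¬p1)), 0
2. ◇◇(p2 ∧ ¬p1), 0
3. ¬◇(p2 ∧ ¬p1), 0
4. ¬(p2 ∧ ¬p1), 0
5. p1, 0
6. ◇(p2 ∧ ¬p1), 1
7. ¬(p2 ∧ ¬p1), 1
8. p1, 1
9. p2 ∧ ¬p1, 2
10. p2, 2
11. ¬p1, 2
Accessibility: 0R0, 0R1, 1R0, 1R1, 1R2, 2R1, 2R2
The negation has an open branch (countermodel exists).

Invalid (countermodel exists)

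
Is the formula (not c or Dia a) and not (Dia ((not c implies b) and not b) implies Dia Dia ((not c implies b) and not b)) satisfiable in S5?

1. (not c or Dia a) and not (Dia ((not c implies b) and not b) implies Dia Dia ((not c implies b) and not b)), u
2. not c or Dia a, u
3. not (Dia ((not c implies b) and not b) implies Dia Dia ((not c implies b) and not b)), u
4. Dia ((not c implies b) and not b), u
5. not Dia Dia ((not c implies b) and not b), u
6. not Dia ((not c implies b) and not b), u
7. not ((not c implies b) and not b), u
8. Dia a, u
9. not (not c implies b), u
10. not c, u
11. not b, u
12. (not c implies b) and not b, v
13. not c implies b, v
14. not b, v
15. not Dia ((not c implies b) and not b), v
16. not ((not c implies b) and not b), v
17. c, v
18. not (not c implies b), v
19. not c, v
Accessibility: uRu, uRv, vRu, vRv
Branch closes: c and not c both at v.
(One branch shown.) All branches close.

Unsatisfiable (every branch closes)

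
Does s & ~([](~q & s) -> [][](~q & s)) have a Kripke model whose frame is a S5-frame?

Unsatisfiable (every branch closes)

1. s & ~([](~q & s) -> [][](~q & s)), 0
2. s, 0   [&-rule on 1]
3. ~([](~q & s) -> [][](~q & s)), 0   [&-rule on 1]
4. [](~q & s), 0   [~->-rule on 3]
5. ~[][](~q & s), 0   [~->-rule on 3]
6. ~q & s, 0   [[]-rule on 4 via 0R0]
7. ~q, 0   [&-rule on 6]
8. ~[](~q & s), 1   [~[]-rule on 5: fresh world 1, 0R1]
9. ~q & s, 1   [[]-rule on 4 via 0R1]
10. ~q, 1   [&-rule on 9]
11. s, 1   [&-rule on 9]
12. ~(~q & s), 2   [~[]-rule on 8: fresh world 2, 1R2]
13. ~q & s, 2   [[]-rule on 4 via 0R2]
14. ~q, 2   [&-rule on 13]
15. s, 2   [&-rule on 13]
16. ~s, 2   [~&-rule on 12 (branches; this branch)]
Accessibility: 0R0, 0R1, 0R2, 1R0, 1R1, 1R2, 2R0, 2R1, 2R2
Branch closes: s and ~s both at 2.
Every branch closes; the branch above is one of them.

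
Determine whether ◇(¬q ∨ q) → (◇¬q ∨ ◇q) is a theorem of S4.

Tableau for the negation ¬(◇(¬q ∨ q) → (◇¬q ∨ ◇q)):
1. ¬(◇(¬q ∨ q) → (◇¬q ∨ ◇q)), 0
2. ◇(¬q ∨ q), 0   [¬→-rule on 1]
3. ¬(◇¬q ∨ ◇q), 0   [¬→-rule on 1]
4. ¬◇¬q, 0   [¬∨-rule on 3]
5. ¬◇q, 0   [¬∨-rule on 3]
6. q, 0   [¬◇-rule on 4 via 0R0]
7. ¬q, 0   [¬◇-rule on 5 via 0R0]
Accessibility: 0R0
Branch closes: q and ¬q both at 0.
All branches of the negation close; one closing branch shown above.

Yes, valid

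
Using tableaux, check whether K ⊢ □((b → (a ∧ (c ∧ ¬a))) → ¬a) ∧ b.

Tableau for the negation ¬(□((b → (a ∧ (c ∧ ¬a))) → ¬a) ∧ b):
1. ¬(□((b → (a ∧ (c ∧ ¬a))) → ¬a) ∧ b), 0
2. ¬b, 0
The negation has an open branch (countermodel exists).

Invalid (countermodel exists)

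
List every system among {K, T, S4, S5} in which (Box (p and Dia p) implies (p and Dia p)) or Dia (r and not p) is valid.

K-tableau for the negation not ((Box (p and Dia p) implies (p and Dia p)) or Dia (r and not p)):
1. not ((Box (p and Dia p) implies (p and Dia p)) or Dia (r and not p)), 0
2. not (Box (p and Dia p) implies (p and Dia p)), 0   [neg-or-rule on 1]
3. not Dia (r and not p), 0   [neg-or-rule on 1]
4. Box (p and Dia p), 0   [neg-implies-rule on 2]
5. not (p and Dia p), 0   [neg-implies-rule on 2]
6. not Dia p, 0   [neg-and-rule on 5 (branches; this branch)]
Complete open branch: countermodel on a K-frame, so not valid in K.
T-tableau for the negation not ((Box (p and Dia p) implies (p and Dia p)) or Dia (r and not p)):
1. not ((Box (p and Dia p) implies (p and Dia p)) or Dia (r and not p)), 0
2. not (Box (p and Dia p) implies (p and Dia p)), 0   [neg-or-rule on 1]
3. not Dia (r and not p), 0   [neg-or-rule on 1]
4. Box (p and Dia p), 0   [neg-implies-rule on 2]
5. not (p and Dia p), 0   [neg-implies-rule on 2]
6. not (r and not p), 0   [neg-Dia-rule on 3 via 0R0]
7. p and Dia p, 0   [Box-rule on 4 via 0R0]
8. p, 0   [and-rule on 7]
9. Dia p, 0   [and-rule on 7]
10. not Dia p, 0   [neg-and-rule on 5 (branches; this branch)]
11. not p, 0   [neg-Dia-rule on 10 via 0R0]
Accessibility: 0R0
Branch closes: p and not p both at 0.
Every branch closes (one shown): valid in T, hence also in S4, S5 (every theorem of T is a theorem of S4 and S5).

T, S4, S5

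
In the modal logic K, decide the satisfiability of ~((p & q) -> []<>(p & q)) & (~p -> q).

Yes, satisfiable

1. ~((p & q) -> []<>(p & q)) & (~p -> q), w0
2. ~((p & q) -> []<>(p & q)), w0
3. ~p -> q, w0
4. p & q, w0
5. ~[]<>(p & q), w0
6. p, w0
7. q, w0
8. ~<>(p & q), w1
Accessibility: w0Rw1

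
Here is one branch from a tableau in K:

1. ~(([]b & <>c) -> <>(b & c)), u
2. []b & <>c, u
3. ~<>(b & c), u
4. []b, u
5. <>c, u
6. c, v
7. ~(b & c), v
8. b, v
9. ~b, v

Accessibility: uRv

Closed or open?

Closed

Both b and ~b appear at v.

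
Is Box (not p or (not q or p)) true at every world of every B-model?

Tableau for the negation not Box (not p or (not q or p)):
1. not Box (not p or (not q or p)), w0
2. not (not p or (not q or p)), w1
3. p, w1
4. not (not q or p), w1
5. q, w1
6. not p, w1
Accessibility: w0Rw0, w0Rw1, w1Rw0, w1Rw1
Branch closes: p and not p both at w1.
All branches of the negation close; one closing branch shown above.

Yes, valid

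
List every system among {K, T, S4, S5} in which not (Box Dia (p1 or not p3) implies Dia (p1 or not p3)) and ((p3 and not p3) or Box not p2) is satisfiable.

K-tableau for the formula:
1. not (Box Dia (p1 or not p3) implies Dia (p1 or not p3)) and ((p3 and not p3) or Box not p2), w0
2. not (Box Dia (p1 or not p3) implies Dia (p1 or not p3)), w0   [and-rule on 1]
3. (p3 and not p3) or Box not p2, w0   [and-rule on 1]
4. Box Dia (p1 or not p3), w0   [neg-implies-rule on 2]
5. not Dia (p1 or not p3), w0   [neg-implies-rule on 2]
6. Box not p2, w0   [or-rule on 3 (branches; this branch)]
Complete open branch: satisfiable in K.
T-tableau for the formula:
1. not (Box Dia (p1 or not p3) implies Dia (p1 or not p3)) and ((p3 and not p3) or Box not p2), w0
2. not (Box Dia (p1 or not p3) implies Dia (p1 or not p3)), w0   [and-rule on 1]
3. (p3 and not p3) or Box not p2, w0   [and-rule on 1]
4. Box Dia (p1 or not p3), w0   [neg-implies-rule on 2]
5. not Dia (p1 or not p3), w0   [neg-implies-rule on 2]
6. Dia (p1 or not p3), w0   [Box-rule on 4 via w0Rw0]
7. not (p1 or not p3), w0   [neg-Dia-rule on 5 via w0Rw0]
8. not p1, w0   [neg-or-rule on 7]
9. p3, w0   [neg-or-rule on 7]
10. Box not p2, w0   [or-rule on 3 (branches; this branch)]
11. not p2, w0   [Box-rule on 10 via w0Rw0]
12. p1 or not p3, w1   [Dia-rule on 6: fresh world w1, w0Rw1]
13. Dia (p1 or not p3), w1   [Box-rule on 4 via w0Rw1]
14. not (p1 or not p3), w1   [neg-Dia-rule on 5 via w0Rw1]
15. not p1, w1   [neg-or-rule on 14]
16. p3, w1   [neg-or-rule on 14]
17. not p2, w1   [Box-rule on 10 via w0Rw1]
18. not p3, w1   [or-rule on 12 (branches; this branch)]
Accessibility: w0Rw0, w0Rw1, w1Rw1
Branch closes: p3 and not p3 both at w1.
Every branch closes (one shown): unsatisfiable in T, hence also in S4, S5 (every S4/S5-frame is a T-frame).

K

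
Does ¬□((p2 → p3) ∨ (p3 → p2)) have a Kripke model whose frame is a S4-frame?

Unsatisfiable (every branch closes)

1. ¬□((p2 → p3) ∨ (p3 → p2)), 0
2. ¬((p2 → p3) ∨ (p3 → p2)), 1   [¬□-rule on 1: fresh world 1, 0R1]
3. ¬(p2 → p3), 1   [¬∨-rule on 2]
4. ¬(p3 → p2), 1   [¬∨-rule on 2]
5. p2, 1   [¬→-rule on 3]
6. ¬p3, 1   [¬→-rule on 3]
7. p3, 1   [¬→-rule on 4]
8. ¬p2, 1   [¬→-rule on 4]
Accessibility: 0R0, 0R1, 1R1
Branch closes: p3 and ¬p3 both at 1.
Every branch closes; the branch above is one of them.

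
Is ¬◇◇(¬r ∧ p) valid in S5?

Not valid

Tableau for the negation ◇◇(¬r ∧ p):
1. ◇◇(¬r ∧ p), w0
2. ◇(¬r ∧ p), w1
3. ¬r ∧ p, w2
4. ¬r, w2
5. p, w2
Accessibility: w0Rw0, w0Rw1, w0Rw2, w1Rw0, w1Rw1, w1Rw2, w2Rw0, w2Rw1, w2Rw2
The negation has an open branch (countermodel exists).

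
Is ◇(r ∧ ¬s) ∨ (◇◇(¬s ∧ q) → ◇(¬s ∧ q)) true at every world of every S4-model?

Yes, valid

Tableau for the negation ¬(◇(r ∧ ¬s) ∨ (◇◇(¬s ∧ q) → ◇(¬s ∧ q))):
1. ¬(◇(r ∧ ¬s) ∨ (◇◇(¬s ∧ q) → ◇(¬s ∧ q))), 0
2. ¬◇(r ∧ ¬s), 0
3. ¬(◇◇(¬s ∧ q) → ◇(¬s ∧ q)), 0
4. ◇◇(¬s ∧ q), 0
5. ¬◇(¬s ∧ q), 0
6. ¬(r ∧ ¬s), 0
7. ¬(¬s ∧ q), 0
8. s, 0
9. ¬q, 0
10. ◇(¬s ∧ q), 1
11. ¬(r ∧ ¬s), 1
12. ¬(¬s ∧ q), 1
13. s, 1
14. ¬q, 1
15. ¬s ∧ q, 2
16. ¬s, 2
17. q, 2
18. ¬(r ∧ ¬s), 2
19. ¬(¬s ∧ q), 2
20. ¬r, 2
21. ¬q, 2
Accessibility: 0R0, 0R1, 0R2, 1R1, 1R2, 2R2
Branch closes: q and ¬q both at 2.
All branches of the negation close; one closing branch shown above.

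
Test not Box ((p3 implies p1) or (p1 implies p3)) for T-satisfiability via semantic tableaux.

No, unsatisfiable

1. not Box ((p3 implies p1) or (p1 implies p3)), w0
2. not ((p3 implies p1) or (p1 implies p3)), w1   [neg-Box-rule on 1: fresh world w1, w0Rw1]
3. not (p3 implies p1), w1   [neg-or-rule on 2]
4. not (p1 implies p3), w1   [neg-or-rule on 2]
5. p3, w1   [neg-implies-rule on 3]
6. not p1, w1   [neg-implies-rule on 3]
7. p1, w1   [neg-implies-rule on 4]
8. not p3, w1   [neg-implies-rule on 4]
Accessibility: w0Rw0, w0Rw1, w1Rw1
Branch closes: p1 and not p1 both at w1.
Every branch closes; the branch above is one of them.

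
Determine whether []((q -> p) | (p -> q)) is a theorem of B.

Tableau for the negation ~[]((q -> p) | (p -> q)):
1. ~[]((q -> p) | (p -> q)), w0
2. ~((q -> p) | (p -> q)), w1
3. ~(q -> p), w1
4. ~(p -> q), w1
5. q, w1
6. ~p, w1
7. p, w1
8. ~q, w1
Accessibility: w0Rw0, w0Rw1, w1Rw0, w1Rw1
Branch closes: p and ~p both at w1.
All branches of the negation close; one closing branch shown above.

Valid in B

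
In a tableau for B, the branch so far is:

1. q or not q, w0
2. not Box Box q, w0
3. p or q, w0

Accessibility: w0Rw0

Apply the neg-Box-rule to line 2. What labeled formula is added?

a fresh world w1 with w0Rw1, and not Box q at w1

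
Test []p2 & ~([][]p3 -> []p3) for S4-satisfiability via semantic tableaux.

1. []p2 & ~([][]p3 -> []p3), 0
2. []p2, 0
3. ~([][]p3 -> []p3), 0
4. [][]p3, 0
5. ~[]p3, 0
6. p2, 0
7. []p3, 0
8. p3, 0
9. ~p3, 1
10. p2, 1
11. []p3, 1
12. p3, 1
Accessibility: 0R0, 0R1, 1R1
Branch closes: p3 and ~p3 both at 1.
(One branch shown.) All branches close.

Unsatisfiable (every branch closes)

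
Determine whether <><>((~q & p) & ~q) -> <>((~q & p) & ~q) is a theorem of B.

Not valid

Tableau for the negation ~(<><>((~q & p) & ~q) -> <>((~q & p) & ~q)):
1. ~(<><>((~q & p) & ~q) -> <>((~q & p) & ~q)), u
2. <><>((~q & p) & ~q), u
3. ~<>((~q & p) & ~q), u
4. ~((~q & p) & ~q), u
5. q, u
6. <>((~q & p) & ~q), v
7. ~((~q & p) & ~q), v
8. q, v
9. (~q & p) & ~q, w
10. ~q & p, w
11. ~q, w
12. p, w
Accessibility: uRu, uRv, vRu, vRv, vRw, wRv, wRw
The negation has an open branch (countermodel exists).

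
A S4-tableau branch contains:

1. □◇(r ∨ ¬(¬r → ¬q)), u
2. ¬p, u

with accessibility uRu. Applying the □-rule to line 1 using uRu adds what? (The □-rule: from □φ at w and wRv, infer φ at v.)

◇(r ∨ ¬(¬r → ¬q)), u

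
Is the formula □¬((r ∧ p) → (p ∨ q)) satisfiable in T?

1. □¬((r ∧ p) → (p ∨ q)), u
2. ¬((r ∧ p) → (p ∨ q)), u   [□-rule on 1 via uRu]
3. r ∧ p, u   [¬→-rule on 2]
4. ¬(p ∨ q), u   [¬→-rule on 2]
5. r, u   [∧-rule on 3]
6. p, u   [∧-rule on 3]
7. ¬p, u   [¬∨-rule on 4]
8. ¬q, u   [¬∨-rule on 4]
Accessibility: uRu
Branch closes: p and ¬p both at u.
Every branch closes; the branch above is one of them.

Unsatisfiable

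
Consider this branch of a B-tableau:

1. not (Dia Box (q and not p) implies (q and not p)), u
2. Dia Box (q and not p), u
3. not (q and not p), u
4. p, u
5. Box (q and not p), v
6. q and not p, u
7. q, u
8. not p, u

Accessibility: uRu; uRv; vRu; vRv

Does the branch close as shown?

Both p and not p appear at u.

Yes, closed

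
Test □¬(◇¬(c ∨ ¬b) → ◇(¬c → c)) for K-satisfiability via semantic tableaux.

Satisfiable

1. □¬(◇¬(c ∨ ¬b) → ◇(¬c → c)), u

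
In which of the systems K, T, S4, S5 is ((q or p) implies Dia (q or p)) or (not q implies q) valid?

T, S4, S5

K-tableau for the negation not (((q or p) implies Dia (q or p)) or (not q implies q)):
1. not (((q or p) implies Dia (q or p)) or (not q implies q)), u
2. not ((q or p) implies Dia (q or p)), u
3. not (not q implies q), u
4. q or p, u
5. not Dia (q or p), u
6. not q, u
7. p, u
Complete open branch: countermodel on a K-frame, so not valid in K.
T-tableau for the negation not (((q or p) implies Dia (q or p)) or (not q implies q)):
1. not (((q or p) implies Dia (q or p)) or (not q implies q)), u
2. not ((q or p) implies Dia (q or p)), u
3. not (not q implies q), u
4. q or p, u
5. not Dia (q or p), u
6. not q, u
7. not (q or p), u
8. not p, u
9. p, u
Accessibility: uRu
Branch closes: p and not p both at u.
Every branch closes (one shown): valid in T, hence also in S4, S5 (every theorem of T is a theorem of S4 and S5).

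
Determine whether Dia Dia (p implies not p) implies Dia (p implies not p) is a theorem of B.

No, not valid

Tableau for the negation not (Dia Dia (p implies not p) implies Dia (p implies not p)):
1. not (Dia Dia (p implies not p) implies Dia (p implies not p)), w0
2. Dia Dia (p implies not p), w0   [neg-implies-rule on 1]
3. not Dia (p implies not p), w0   [neg-implies-rule on 1]
4. not (p implies not p), w0   [neg-Dia-rule on 3 via w0Rw0]
5. p, w0   [neg-implies-rule on 4]
6. Dia (p implies not p), w1   [Dia-rule on 2: fresh world w1, w0Rw1]
7. not (p implies not p), w1   [neg-Dia-rule on 3 via w0Rw1]
8. p, w1   [neg-implies-rule on 7]
9. p implies not p, w2   [Dia-rule on 6: fresh world w2, w1Rw2]
10. not p, w2   [implies-rule on 9 (branches; this branch)]
Accessibility: w0Rw0, w0Rw1, w1Rw0, w1Rw1, w1Rw2, w2Rw1, w2Rw2
The negation has an open branch (countermodel exists).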